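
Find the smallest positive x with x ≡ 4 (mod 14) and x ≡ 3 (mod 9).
102

Using Chinese Remainder Theorem:
M = 14 × 9 = 126
M1 = 9, M2 = 14
y1 = 9^(-1) mod 14 = 11
y2 = 14^(-1) mod 9 = 2
x = (4×9×11 + 3×14×2) mod 126 = 102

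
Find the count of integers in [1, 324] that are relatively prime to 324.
108

324 = 2^2 × 3^4
φ(n) = n × ∏(1 - 1/p) for each prime p dividing n
φ(324) = 324 × (1 - 1/2) × (1 - 1/3) = 108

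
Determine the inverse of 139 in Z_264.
19

gcd(139, 264) = 1, so the inverse exists.
Extended Euclidean algorithm on (264, 139):
264 = 1 × 139 + 125  ⟹  125 = (1)·264 + (-1)·139
139 = 1 × 125 + 14  ⟹  14 = (-1)·264 + (2)·139
125 = 8 × 14 + 13  ⟹  13 = (9)·264 + (-17)·139
14 = 1 × 13 + 1  ⟹  1 = (-10)·264 + (19)·139
So (19)·139 ≡ 1 (mod 264), i.e. 139^(-1) ≡ 19 (mod 264).
Check: 139 × 19 = 2641 ≡ 1 (mod 264)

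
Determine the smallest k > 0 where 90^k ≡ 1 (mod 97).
96

97 is prime, so ord(90) divides φ(97) = 96.
Divisors of 96: 1, 2, 3, 4, 6, 8, 12, 16, 24, 32, 48, 96.
Repeated squaring: 90^1 ≡ 90, 90^2 ≡ 49, 90^4 ≡ 73, 90^8 ≡ 91, 90^16 ≡ 36, 90^32 ≡ 35, 90^64 ≡ 61 (mod 97).
Test 90^d mod 97 for each divisor d in increasing order:
90^1 ≡ 90
90^2 ≡ 49
90^3 = 90^2·90^1 ≡ 45
90^4 ≡ 73
90^6 = 90^4·90^2 ≡ 85
90^8 ≡ 91
90^12 = 90^8·90^4 ≡ 47
90^16 ≡ 36
90^24 = 90^16·90^8 ≡ 75
90^32 ≡ 35
90^48 = 90^32·90^16 ≡ 96
90^96 = 90^64·90^32 ≡ 1  ← first divisor giving 1
The order is 96.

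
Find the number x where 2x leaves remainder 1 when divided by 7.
4

gcd(2, 7) = 1, so the inverse exists.
Extended Euclidean algorithm on (7, 2):
7 = 3 × 2 + 1  ⟹  1 = (1)·7 + (-3)·2
So (-3)·2 ≡ 1 (mod 7), i.e. 2^(-1) ≡ -3 ≡ 4 (mod 7).
Check: 2 × 4 = 8 ≡ 1 (mod 7)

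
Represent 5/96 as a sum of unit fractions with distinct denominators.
1/20 + 1/480

Greedy algorithm:
5/96: ceiling(96/5) = 20, use 1/20
1/480: ceiling(480/1) = 480, use 1/480
Result: 5/96 = 1/20 + 1/480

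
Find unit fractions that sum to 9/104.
1/12 + 1/312

Greedy algorithm:
9/104: ceiling(104/9) = 12, use 1/12
1/312: ceiling(312/1) = 312, use 1/312
Result: 9/104 = 1/12 + 1/312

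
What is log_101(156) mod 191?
156

Baby-step giant-step with step n = ⌈√191⌉ = 14.
Baby steps 101^j mod 191 (j:value) for j=0..13: 0:1, 1:101, 2:78, 3:47, 4:163, 5:37, 6:108, 7:21, 8:20, 9:110, 10:32, 11:176, 12:13, 13:167.
Giant-step multiplier: 101^(-14) ≡ 101^(190-14) = 101^176 ≡ 68 (mod 191).
Giant steps γ_i = 156·68^i mod 191: γ_0=156, γ_1=103, γ_2=128, γ_3=109, γ_4=154, γ_5=158, γ_6=48, γ_7=17, γ_8=10, γ_9=107, γ_10=18, γ_11=78 (in table at j=2).
x = i·n + j = 11·14 + 2 = 156.
Check: 101^156 ≡ 156 (mod 191).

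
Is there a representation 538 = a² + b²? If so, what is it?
3² + 23² (a=3, b=23)

Factorization: 538 = 2 × 269
By Fermat: n is sum of two squares iff every prime p ≡ 3 (mod 4) appears to even power.
All primes ≡ 3 (mod 4) appear to even power.
Search a = 0, 1, 2, … for 538 - a² a perfect square: first hit at a = 3: 538 - 9 = 529 = 23².
538 = 3² + 23² = 9 + 529 ✓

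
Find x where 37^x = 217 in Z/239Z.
175

Baby-step giant-step with step n = ⌈√239⌉ = 16.
Baby steps 37^j mod 239 (j:value) for j=0..15: 0:1, 1:37, 2:174, 3:224, 4:162, 5:19, 6:225, 7:199, 8:193, 9:210, 10:122, 11:212, 12:196, 13:82, 14:166, 15:167.
Giant-step multiplier: 37^(-16) ≡ 37^(238-16) = 37^222 ≡ 198 (mod 239).
Giant steps γ_i = 217·198^i mod 239: γ_0=217, γ_1=185, γ_2=63, γ_3=46, γ_4=26, γ_5=129, γ_6=208, γ_7=76, γ_8=230, γ_9=130, γ_10=167 (in table at j=15).
x = i·n + j = 10·16 + 15 = 175.
Check: 37^175 ≡ 217 (mod 239).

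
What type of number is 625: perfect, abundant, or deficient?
deficient

Proper divisors of 625: sum = 1 + 5 + 25 + 125 = 156
Since 156 < 625, 625 is deficient.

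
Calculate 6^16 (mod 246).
18

Repeated squaring. Binary of 16 = 10000.
6^1 ≡ 6 (mod 246); 6^2 ≡ 36 (mod 246); 6^4 ≡ 66 (mod 246); 6^8 ≡ 174 (mod 246); 6^16 ≡ 18 (mod 246)
6^16 = 6^16 ≡ 18 (mod 246)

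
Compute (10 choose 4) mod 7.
0

Using Lucas' theorem:
Write n=10 and k=4 in base 7:
n in base 7: [1, 3]
k in base 7: [0, 4]
C(10,4) mod 7 = ∏ C(n_i, k_i) mod 7
Digit binomials (mod 7): C(1,0) = 1; C(3,4) = 0 (k_i > n_i)
Product: 1 × 0 = 0 ≡ 0 (mod 7)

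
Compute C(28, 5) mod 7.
0

Using Lucas' theorem:
Write n=28 and k=5 in base 7:
n in base 7: [4, 0]
k in base 7: [0, 5]
C(28,5) mod 7 = ∏ C(n_i, k_i) mod 7
Digit binomials (mod 7): C(4,0) = 1; C(0,5) = 0 (k_i > n_i)
Product: 1 × 0 = 0 ≡ 0 (mod 7)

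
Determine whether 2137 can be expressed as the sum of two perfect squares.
29² + 36² (a=29, b=36)

Factorization: 2137 = 2137
By Fermat: n is sum of two squares iff every prime p ≡ 3 (mod 4) appears to even power.
All primes ≡ 3 (mod 4) appear to even power.
Search a = 0, 1, 2, … for 2137 - a² a perfect square: first hit at a = 29: 2137 - 841 = 1296 = 36².
2137 = 29² + 36² = 841 + 1296 ✓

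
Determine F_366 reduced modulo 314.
256

Matrix identity: Q^n = [[F_(n+1), F_n], [F_n, F_(n-1)]] with Q = [[1,1],[1,0]].
n = 366 = 101101110₂. Square-and-multiply, entries mod 314:
Q^1 = [[1,1],[1,0]]
Q^2 = (Q^1)² = [[2,1],[1,1]]
Q^5 = (Q^2)²·Q = [[8,5],[5,3]]
Q^11 = (Q^5)²·Q = [[144,89],[89,55]]
Q^22 = (Q^11)² = [[83,127],[127,270]]
Q^45 = (Q^22)²·Q = [[25,96],[96,243]]
Q^91 = (Q^45)²·Q = [[87,107],[107,294]]
Q^183 = (Q^91)²·Q = [[125,178],[178,261]]
Q^366 = (Q^183)² = [[209,256],[256,267]]
F_366 mod 314 = Q^366[0][1] = 256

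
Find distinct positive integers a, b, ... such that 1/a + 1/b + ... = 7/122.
1/18 + 1/549

Greedy algorithm:
7/122: ceiling(122/7) = 18, use 1/18
1/549: ceiling(549/1) = 549, use 1/549
Result: 7/122 = 1/18 + 1/549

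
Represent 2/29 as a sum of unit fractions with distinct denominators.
1/15 + 1/435

Greedy algorithm:
2/29: ceiling(29/2) = 15, use 1/15
1/435: ceiling(435/1) = 435, use 1/435
Result: 2/29 = 1/15 + 1/435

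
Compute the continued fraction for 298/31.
[9; 1, 1, 1, 1, 2, 2]

Euclidean algorithm steps:
298 = 9 × 31 + 19
31 = 1 × 19 + 12
19 = 1 × 12 + 7
12 = 1 × 7 + 5
7 = 1 × 5 + 2
5 = 2 × 2 + 1
2 = 2 × 1 + 0
Continued fraction: [9; 1, 1, 1, 1, 2, 2]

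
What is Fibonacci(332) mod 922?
55

Matrix identity: Q^n = [[F_(n+1), F_n], [F_n, F_(n-1)]] with Q = [[1,1],[1,0]].
n = 332 = 101001100₂. Square-and-multiply, entries mod 922:
Q^1 = [[1,1],[1,0]]
Q^2 = (Q^1)² = [[2,1],[1,1]]
Q^5 = (Q^2)²·Q = [[8,5],[5,3]]
Q^10 = (Q^5)² = [[89,55],[55,34]]
Q^20 = (Q^10)² = [[804,311],[311,493]]
Q^41 = (Q^20)²·Q = [[458,5],[5,453]]
Q^83 = (Q^41)²·Q = [[440,495],[495,867]]
Q^166 = (Q^83)² = [[675,643],[643,32]]
Q^332 = (Q^166)² = [[550,55],[55,495]]
F_332 mod 922 = Q^332[0][1] = 55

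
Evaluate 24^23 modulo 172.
60

Repeated squaring. Binary of 23 = 10111.
24^1 ≡ 24 (mod 172); 24^2 ≡ 60 (mod 172); 24^4 ≡ 160 (mod 172); 24^8 ≡ 144 (mod 172); 24^16 ≡ 96 (mod 172)
24^23 = 24^1 × 24^2 × 24^4 × 24^16 ≡ 60 (mod 172)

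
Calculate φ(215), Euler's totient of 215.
168

215 = 5 × 43
φ(n) = n × ∏(1 - 1/p) for each prime p dividing n
φ(215) = 215 × (1 - 1/5) × (1 - 1/43) = 168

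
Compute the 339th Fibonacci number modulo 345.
71

Matrix identity: Q^n = [[F_(n+1), F_n], [F_n, F_(n-1)]] with Q = [[1,1],[1,0]].
n = 339 = 101010011₂. Square-and-multiply, entries mod 345:
Q^1 = [[1,1],[1,0]]
Q^2 = (Q^1)² = [[2,1],[1,1]]
Q^5 = (Q^2)²·Q = [[8,5],[5,3]]
Q^10 = (Q^5)² = [[89,55],[55,34]]
Q^21 = (Q^10)²·Q = [[116,251],[251,210]]
Q^42 = (Q^21)² = [[212,61],[61,151]]
Q^84 = (Q^42)² = [[20,63],[63,302]]
Q^169 = (Q^84)²·Q = [[160,229],[229,276]]
Q^339 = (Q^169)²·Q = [[210,71],[71,139]]
F_339 mod 345 = Q^339[0][1] = 71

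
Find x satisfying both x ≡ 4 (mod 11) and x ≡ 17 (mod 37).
202

Using Chinese Remainder Theorem:
M = 11 × 37 = 407
M1 = 37, M2 = 11
y1 = 37^(-1) mod 11 = 3
y2 = 11^(-1) mod 37 = 27
x = (4×37×3 + 17×11×27) mod 407 = 202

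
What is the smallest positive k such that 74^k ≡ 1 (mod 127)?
63

127 is prime, so ord(74) divides φ(127) = 126.
Divisors of 126: 1, 2, 3, 6, 7, 9, 14, 18, 21, 42, 63, 126.
Repeated squaring: 74^1 ≡ 74, 74^2 ≡ 15, 74^4 ≡ 98, 74^8 ≡ 79, 74^16 ≡ 18, 74^32 ≡ 70, 74^64 ≡ 74 (mod 127).
Test 74^d mod 127 for each divisor d in increasing order:
74^1 ≡ 74
74^2 ≡ 15
74^3 = 74^2·74^1 ≡ 94
74^6 = 74^4·74^2 ≡ 73
74^7 = 74^4·74^2·74^1 ≡ 68
74^9 = 74^8·74^1 ≡ 4
74^14 = 74^8·74^4·74^2 ≡ 52
74^18 = 74^16·74^2 ≡ 16
74^21 = 74^16·74^4·74^1 ≡ 107
74^42 = 74^32·74^8·74^2 ≡ 19
74^63 = 74^32·74^16·74^8·74^4·74^2·74^1 ≡ 1  ← first divisor giving 1
The order is 63.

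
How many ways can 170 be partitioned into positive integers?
274768617130

p(n) counts ways to write n as a sum of positive integers (order ignored).
Euler's pentagonal recurrence: p(k) = p(k-1) + p(k-2) - p(k-5) - p(k-7) + p(k-12) + p(k-15) - ... (offsets j(3j∓1)/2, signs ++--, p(0)=1, p(<0)=0).
DP table for k = 0..169: p(0)=1, p(1)=1, p(2)=2, p(3)=3, p(4)=5, p(5)=7, p(6)=11, p(7)=15, p(8)=22, p(9)=30, p(10)=42, p(11)=56, p(12)=77, p(13)=101, p(14)=135, p(15)=176, p(16)=231, p(17)=297, p(18)=385, p(19)=490, p(20)=627, p(21)=792, p(22)=1002, p(23)=1255, p(24)=1575, p(25)=1958, p(26)=2436, p(27)=3010, p(28)=3718, p(29)=4565, p(30)=5604, p(31)=6842, p(32)=8349, p(33)=10143, p(34)=12310, p(35)=14883, p(36)=17977, p(37)=21637, p(38)=26015, p(39)=31185, p(40)=37338, p(41)=44583, p(42)=53174, p(43)=63261, p(44)=75175, p(45)=89134, p(46)=105558, p(47)=124754, p(48)=147273, p(49)=173525, p(50)=204226, p(51)=239943, p(52)=281589, p(53)=329931, p(54)=386155, p(55)=451276, p(56)=526823, p(57)=614154, p(58)=715220, p(59)=831820, p(60)=966467, p(61)=1121505, p(62)=1300156, p(63)=1505499, p(64)=1741630, p(65)=2012558, p(66)=2323520, p(67)=2679689, p(68)=3087735, p(69)=3554345, p(70)=4087968, p(71)=4697205, p(72)=5392783, p(73)=6185689, p(74)=7089500, p(75)=8118264, p(76)=9289091, p(77)=10619863, p(78)=12132164, p(79)=13848650, p(80)=15796476, p(81)=18004327, p(82)=20506255, p(83)=23338469, p(84)=26543660, p(85)=30167357, p(86)=34262962, p(87)=38887673, p(88)=44108109, p(89)=49995925, p(90)=56634173, p(91)=64112359, p(92)=72533807, p(93)=82010177, p(94)=92669720, p(95)=104651419, p(96)=118114304, p(97)=133230930, p(98)=150198136, p(99)=169229875, p(100)=190569292, p(101)=214481126, p(102)=241265379, p(103)=271248950, p(104)=304801365, p(105)=342325709, p(106)=384276336, p(107)=431149389, p(108)=483502844, p(109)=541946240, p(110)=607163746, p(111)=679903203, p(112)=761002156, p(113)=851376628, p(114)=952050665, p(115)=1064144451, p(116)=1188908248, p(117)=1327710076, p(118)=1482074143, p(119)=1653668665, p(120)=1844349560, p(121)=2056148051, p(122)=2291320912, p(123)=2552338241, p(124)=2841940500, p(125)=3163127352, p(126)=3519222692, p(127)=3913864295, p(128)=4351078600, p(129)=4835271870, p(130)=5371315400, p(131)=5964539504, p(132)=6620830889, p(133)=7346629512, p(134)=8149040695, p(135)=9035836076, p(136)=10015581680, p(137)=11097645016, p(138)=12292341831, p(139)=13610949895, p(140)=15065878135, p(141)=16670689208, p(142)=18440293320, p(143)=20390982757, p(144)=22540654445, p(145)=24908858009, p(146)=27517052599, p(147)=30388671978, p(148)=33549419497, p(149)=37027355200, p(150)=40853235313, p(151)=45060624582, p(152)=49686288421, p(153)=54770336324, p(154)=60356673280, p(155)=66493182097, p(156)=73232243759, p(157)=80630964769, p(158)=88751778802, p(159)=97662728555, p(160)=107438159466, p(161)=118159068427, p(162)=129913904637, p(163)=142798995930, p(164)=156919475295, p(165)=172389800255, p(166)=189334822579, p(167)=207890420102, p(168)=228204732751, p(169)=250438925115.
Final step: p(170) = p(169) + p(168) - p(165) - p(163) + p(158) + p(155) - p(148) - p(144) + p(135) + p(130) - p(119) - p(113) + p(100) + p(93) - p(78) - p(70) + p(53) + p(44) - p(25) - p(15)
= 250438925115 + 228204732751 - 172389800255 - 142798995930 + 88751778802 + 66493182097 - 33549419497 - 22540654445 + 9035836076 + 5371315400 - 1653668665 - 851376628 + 190569292 + 82010177 - 12132164 - 4087968 + 329931 + 75175 - 1958 - 176
= 274768617130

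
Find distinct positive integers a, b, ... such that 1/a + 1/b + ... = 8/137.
1/18 + 1/353 + 1/174100 + 1/75776850900

Greedy algorithm:
8/137: ceiling(137/8) = 18, use 1/18
7/2466: ceiling(2466/7) = 353, use 1/353
5/870498: ceiling(870498/5) = 174100, use 1/174100
1/75776850900: ceiling(75776850900/1) = 75776850900, use 1/75776850900
Result: 8/137 = 1/18 + 1/353 + 1/174100 + 1/75776850900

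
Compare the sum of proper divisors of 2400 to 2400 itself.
abundant

Proper divisors of 2400: sum = 1 + 2 + 3 + 4 + 5 + 6 + 8 + 10 + ... + 480 + 600 + 800 + 1200 (35 divisors) = 5412
Since 5412 > 2400, 2400 is abundant.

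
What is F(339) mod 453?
89

Matrix identity: Q^n = [[F_(n+1), F_n], [F_n, F_(n-1)]] with Q = [[1,1],[1,0]].
n = 339 = 101010011₂. Square-and-multiply, entries mod 453:
Q^1 = [[1,1],[1,0]]
Q^2 = (Q^1)² = [[2,1],[1,1]]
Q^5 = (Q^2)²·Q = [[8,5],[5,3]]
Q^10 = (Q^5)² = [[89,55],[55,34]]
Q^21 = (Q^10)²·Q = [[44,74],[74,423]]
Q^42 = (Q^21)² = [[164,130],[130,34]]
Q^84 = (Q^42)² = [[308,372],[372,389]]
Q^169 = (Q^84)²·Q = [[121,406],[406,168]]
Q^339 = (Q^169)²·Q = [[96,89],[89,7]]
F_339 mod 453 = Q^339[0][1] = 89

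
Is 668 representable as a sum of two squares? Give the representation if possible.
Not possible

Factorization: 668 = 2^2 × 167
By Fermat: n is sum of two squares iff every prime p ≡ 3 (mod 4) appears to even power.
Prime(s) ≡ 3 (mod 4) with odd exponent: [(167, 1)]
Therefore 668 cannot be expressed as a² + b².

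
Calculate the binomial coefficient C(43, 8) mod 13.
0

Using Lucas' theorem:
Write n=43 and k=8 in base 13:
n in base 13: [3, 4]
k in base 13: [0, 8]
C(43,8) mod 13 = ∏ C(n_i, k_i) mod 13
Digit binomials (mod 13): C(3,0) = 1; C(4,8) = 0 (k_i > n_i)
Product: 1 × 0 = 0 ≡ 0 (mod 13)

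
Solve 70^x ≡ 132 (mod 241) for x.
163

Baby-step giant-step with step n = ⌈√241⌉ = 16.
Baby steps 70^j mod 241 (j:value) for j=0..15: 0:1, 1:70, 2:80, 3:57, 4:134, 5:222, 6:116, 7:167, 8:122, 9:105, 10:120, 11:206, 12:201, 13:92, 14:174, 15:130.
Giant-step multiplier: 70^(-16) ≡ 70^(240-16) = 70^224 ≡ 54 (mod 241).
Giant steps γ_i = 132·54^i mod 241: γ_0=132, γ_1=139, γ_2=35, γ_3=203, γ_4=117, γ_5=52, γ_6=157, γ_7=43, γ_8=153, γ_9=68, γ_10=57 (in table at j=3).
x = i·n + j = 10·16 + 3 = 163.
Check: 70^163 ≡ 132 (mod 241).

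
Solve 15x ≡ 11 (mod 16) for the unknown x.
x ≡ 5 (mod 16)

gcd(15, 16) = 1, which divides 11, so solutions exist.
Find 15^(-1) mod 16 by the extended Euclidean algorithm:
16 = 1 × 15 + 1  ⟹  1 = (1)·16 + (-1)·15
So (-1)·15 ≡ 1 (mod 16), i.e. 15^(-1) ≡ -1 ≡ 15 (mod 16).
x ≡ 15 × 11 = 165 ≡ 5 (mod 16).
Check: 15 × 5 = 75 ≡ 11 (mod 16).
Unique solution: x ≡ 5 (mod 16)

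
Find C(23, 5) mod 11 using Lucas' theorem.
0

Using Lucas' theorem:
Write n=23 and k=5 in base 11:
n in base 11: [2, 1]
k in base 11: [0, 5]
C(23,5) mod 11 = ∏ C(n_i, k_i) mod 11
Digit binomials (mod 11): C(2,0) = 1; C(1,5) = 0 (k_i > n_i)
Product: 1 × 0 = 0 ≡ 0 (mod 11)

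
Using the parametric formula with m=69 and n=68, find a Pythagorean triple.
(137, 9384, 9385)

Euclid's formula: a = m² - n², b = 2mn, c = m² + n²
m = 69, n = 68
a = 69² - 68² = 4761 - 4624 = 137
b = 2 × 69 × 68 = 9384
c = 69² + 68² = 4761 + 4624 = 9385
Verification: 137² + 9384² = 18769 + 88059456 = 88078225 = 9385² ✓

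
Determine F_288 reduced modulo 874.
0

Matrix identity: Q^n = [[F_(n+1), F_n], [F_n, F_(n-1)]] with Q = [[1,1],[1,0]].
n = 288 = 100100000₂. Square-and-multiply, entries mod 874:
Q^1 = [[1,1],[1,0]]
Q^2 = (Q^1)² = [[2,1],[1,1]]
Q^4 = (Q^2)² = [[5,3],[3,2]]
Q^9 = (Q^4)²·Q = [[55,34],[34,21]]
Q^18 = (Q^9)² = [[685,836],[836,723]]
Q^36 = (Q^18)² = [[457,684],[684,647]]
Q^72 = (Q^36)² = [[229,0],[0,229]]
Q^144 = (Q^72)² = [[1,0],[0,1]]
Q^288 = (Q^144)² = [[1,0],[0,1]]
F_288 mod 874 = Q^288[0][1] = 0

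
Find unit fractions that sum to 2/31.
1/16 + 1/496

Greedy algorithm:
2/31: ceiling(31/2) = 16, use 1/16
1/496: ceiling(496/1) = 496, use 1/496
Result: 2/31 = 1/16 + 1/496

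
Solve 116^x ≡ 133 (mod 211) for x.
113

Baby-step giant-step with step n = ⌈√211⌉ = 15.
Baby steps 116^j mod 211 (j:value) for j=0..14: 0:1, 1:116, 2:163, 3:129, 4:194, 5:138, 6:183, 7:128, 8:78, 9:186, 10:54, 11:145, 12:151, 13:3, 14:137.
Giant-step multiplier: 116^(-15) ≡ 116^(210-15) = 116^195 ≡ 63 (mod 211).
Giant steps γ_i = 133·63^i mod 211: γ_0=133, γ_1=150, γ_2=166, γ_3=119, γ_4=112, γ_5=93, γ_6=162, γ_7=78 (in table at j=8).
x = i·n + j = 7·15 + 8 = 113.
Check: 116^113 ≡ 133 (mod 211).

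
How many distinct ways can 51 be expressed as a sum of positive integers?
239943

p(n) counts ways to write n as a sum of positive integers (order ignored).
Euler's pentagonal recurrence: p(k) = p(k-1) + p(k-2) - p(k-5) - p(k-7) + p(k-12) + p(k-15) - ... (offsets j(3j∓1)/2, signs ++--, p(0)=1, p(<0)=0).
DP table for k = 0..50: p(0)=1, p(1)=1, p(2)=2, p(3)=3, p(4)=5, p(5)=7, p(6)=11, p(7)=15, p(8)=22, p(9)=30, p(10)=42, p(11)=56, p(12)=77, p(13)=101, p(14)=135, p(15)=176, p(16)=231, p(17)=297, p(18)=385, p(19)=490, p(20)=627, p(21)=792, p(22)=1002, p(23)=1255, p(24)=1575, p(25)=1958, p(26)=2436, p(27)=3010, p(28)=3718, p(29)=4565, p(30)=5604, p(31)=6842, p(32)=8349, p(33)=10143, p(34)=12310, p(35)=14883, p(36)=17977, p(37)=21637, p(38)=26015, p(39)=31185, p(40)=37338, p(41)=44583, p(42)=53174, p(43)=63261, p(44)=75175, p(45)=89134, p(46)=105558, p(47)=124754, p(48)=147273, p(49)=173525, p(50)=204226.
Final step: p(51) = p(50) + p(49) - p(46) - p(44) + p(39) + p(36) - p(29) - p(25) + p(16) + p(11) - p(0)
= 204226 + 173525 - 105558 - 75175 + 31185 + 17977 - 4565 - 1958 + 231 + 56 - 1
= 239943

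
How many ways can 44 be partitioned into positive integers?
75175

p(n) counts ways to write n as a sum of positive integers (order ignored).
Euler's pentagonal recurrence: p(k) = p(k-1) + p(k-2) - p(k-5) - p(k-7) + p(k-12) + p(k-15) - ... (offsets j(3j∓1)/2, signs ++--, p(0)=1, p(<0)=0).
DP table for k = 0..43: p(0)=1, p(1)=1, p(2)=2, p(3)=3, p(4)=5, p(5)=7, p(6)=11, p(7)=15, p(8)=22, p(9)=30, p(10)=42, p(11)=56, p(12)=77, p(13)=101, p(14)=135, p(15)=176, p(16)=231, p(17)=297, p(18)=385, p(19)=490, p(20)=627, p(21)=792, p(22)=1002, p(23)=1255, p(24)=1575, p(25)=1958, p(26)=2436, p(27)=3010, p(28)=3718, p(29)=4565, p(30)=5604, p(31)=6842, p(32)=8349, p(33)=10143, p(34)=12310, p(35)=14883, p(36)=17977, p(37)=21637, p(38)=26015, p(39)=31185, p(40)=37338, p(41)=44583, p(42)=53174, p(43)=63261.
Final step: p(44) = p(43) + p(42) - p(39) - p(37) + p(32) + p(29) - p(22) - p(18) + p(9) + p(4)
= 63261 + 53174 - 31185 - 21637 + 8349 + 4565 - 1002 - 385 + 30 + 5
= 75175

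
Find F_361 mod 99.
1

Matrix identity: Q^n = [[F_(n+1), F_n], [F_n, F_(n-1)]] with Q = [[1,1],[1,0]].
n = 361 = 101101001₂. Square-and-multiply, entries mod 99:
Q^1 = [[1,1],[1,0]]
Q^2 = (Q^1)² = [[2,1],[1,1]]
Q^5 = (Q^2)²·Q = [[8,5],[5,3]]
Q^11 = (Q^5)²·Q = [[45,89],[89,55]]
Q^22 = (Q^11)² = [[46,89],[89,56]]
Q^45 = (Q^22)²·Q = [[8,38],[38,69]]
Q^90 = (Q^45)² = [[23,55],[55,67]]
Q^180 = (Q^90)² = [[89,0],[0,89]]
Q^361 = (Q^180)²·Q = [[1,1],[1,0]]
F_361 mod 99 = Q^361[0][1] = 1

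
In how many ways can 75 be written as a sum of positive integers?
8118264

p(n) counts ways to write n as a sum of positive integers (order ignored).
Euler's pentagonal recurrence: p(k) = p(k-1) + p(k-2) - p(k-5) - p(k-7) + p(k-12) + p(k-15) - ... (offsets j(3j∓1)/2, signs ++--, p(0)=1, p(<0)=0).
DP table for k = 0..74: p(0)=1, p(1)=1, p(2)=2, p(3)=3, p(4)=5, p(5)=7, p(6)=11, p(7)=15, p(8)=22, p(9)=30, p(10)=42, p(11)=56, p(12)=77, p(13)=101, p(14)=135, p(15)=176, p(16)=231, p(17)=297, p(18)=385, p(19)=490, p(20)=627, p(21)=792, p(22)=1002, p(23)=1255, p(24)=1575, p(25)=1958, p(26)=2436, p(27)=3010, p(28)=3718, p(29)=4565, p(30)=5604, p(31)=6842, p(32)=8349, p(33)=10143, p(34)=12310, p(35)=14883, p(36)=17977, p(37)=21637, p(38)=26015, p(39)=31185, p(40)=37338, p(41)=44583, p(42)=53174, p(43)=63261, p(44)=75175, p(45)=89134, p(46)=105558, p(47)=124754, p(48)=147273, p(49)=173525, p(50)=204226, p(51)=239943, p(52)=281589, p(53)=329931, p(54)=386155, p(55)=451276, p(56)=526823, p(57)=614154, p(58)=715220, p(59)=831820, p(60)=966467, p(61)=1121505, p(62)=1300156, p(63)=1505499, p(64)=1741630, p(65)=2012558, p(66)=2323520, p(67)=2679689, p(68)=3087735, p(69)=3554345, p(70)=4087968, p(71)=4697205, p(72)=5392783, p(73)=6185689, p(74)=7089500.
Final step: p(75) = p(74) + p(73) - p(70) - p(68) + p(63) + p(60) - p(53) - p(49) + p(40) + p(35) - p(24) - p(18) + p(5)
= 7089500 + 6185689 - 4087968 - 3087735 + 1505499 + 966467 - 329931 - 173525 + 37338 + 14883 - 1575 - 385 + 7
= 8118264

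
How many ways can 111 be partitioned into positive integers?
679903203

p(n) counts ways to write n as a sum of positive integers (order ignored).
Euler's pentagonal recurrence: p(k) = p(k-1) + p(k-2) - p(k-5) - p(k-7) + p(k-12) + p(k-15) - ... (offsets j(3j∓1)/2, signs ++--, p(0)=1, p(<0)=0).
DP table for k = 0..110: p(0)=1, p(1)=1, p(2)=2, p(3)=3, p(4)=5, p(5)=7, p(6)=11, p(7)=15, p(8)=22, p(9)=30, p(10)=42, p(11)=56, p(12)=77, p(13)=101, p(14)=135, p(15)=176, p(16)=231, p(17)=297, p(18)=385, p(19)=490, p(20)=627, p(21)=792, p(22)=1002, p(23)=1255, p(24)=1575, p(25)=1958, p(26)=2436, p(27)=3010, p(28)=3718, p(29)=4565, p(30)=5604, p(31)=6842, p(32)=8349, p(33)=10143, p(34)=12310, p(35)=14883, p(36)=17977, p(37)=21637, p(38)=26015, p(39)=31185, p(40)=37338, p(41)=44583, p(42)=53174, p(43)=63261, p(44)=75175, p(45)=89134, p(46)=105558, p(47)=124754, p(48)=147273, p(49)=173525, p(50)=204226, p(51)=239943, p(52)=281589, p(53)=329931, p(54)=386155, p(55)=451276, p(56)=526823, p(57)=614154, p(58)=715220, p(59)=831820, p(60)=966467, p(61)=1121505, p(62)=1300156, p(63)=1505499, p(64)=1741630, p(65)=2012558, p(66)=2323520, p(67)=2679689, p(68)=3087735, p(69)=3554345, p(70)=4087968, p(71)=4697205, p(72)=5392783, p(73)=6185689, p(74)=7089500, p(75)=8118264, p(76)=9289091, p(77)=10619863, p(78)=12132164, p(79)=13848650, p(80)=15796476, p(81)=18004327, p(82)=20506255, p(83)=23338469, p(84)=26543660, p(85)=30167357, p(86)=34262962, p(87)=38887673, p(88)=44108109, p(89)=49995925, p(90)=56634173, p(91)=64112359, p(92)=72533807, p(93)=82010177, p(94)=92669720, p(95)=104651419, p(96)=118114304, p(97)=133230930, p(98)=150198136, p(99)=169229875, p(100)=190569292, p(101)=214481126, p(102)=241265379, p(103)=271248950, p(104)=304801365, p(105)=342325709, p(106)=384276336, p(107)=431149389, p(108)=483502844, p(109)=541946240, p(110)=607163746.
Final step: p(111) = p(110) + p(109) - p(106) - p(104) + p(99) + p(96) - p(89) - p(85) + p(76) + p(71) - p(60) - p(54) + p(41) + p(34) - p(19) - p(11)
= 607163746 + 541946240 - 384276336 - 304801365 + 169229875 + 118114304 - 49995925 - 30167357 + 9289091 + 4697205 - 966467 - 386155 + 44583 + 12310 - 490 - 56
= 679903203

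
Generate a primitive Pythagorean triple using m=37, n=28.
(585, 2072, 2153)

Euclid's formula: a = m² - n², b = 2mn, c = m² + n²
m = 37, n = 28
a = 37² - 28² = 1369 - 784 = 585
b = 2 × 37 × 28 = 2072
c = 37² + 28² = 1369 + 784 = 2153
Verification: 585² + 2072² = 342225 + 4293184 = 4635409 = 2153² ✓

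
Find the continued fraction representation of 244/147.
[1; 1, 1, 1, 15, 1, 2]

Euclidean algorithm steps:
244 = 1 × 147 + 97
147 = 1 × 97 + 50
97 = 1 × 50 + 47
50 = 1 × 47 + 3
47 = 15 × 3 + 2
3 = 1 × 2 + 1
2 = 2 × 1 + 0
Continued fraction: [1; 1, 1, 1, 15, 1, 2]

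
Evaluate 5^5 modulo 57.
47

Repeated squaring. Binary of 5 = 101.
5^1 ≡ 5 (mod 57); 5^2 ≡ 25 (mod 57); 5^4 ≡ 55 (mod 57)
5^5 = 5^1 × 5^4 ≡ 47 (mod 57)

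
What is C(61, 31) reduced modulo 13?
2

Using Lucas' theorem:
Write n=61 and k=31 in base 13:
n in base 13: [4, 9]
k in base 13: [2, 5]
C(61,31) mod 13 = ∏ C(n_i, k_i) mod 13
Digit binomials (mod 13): C(4,2) = 6; C(9,5) = 126 ≡ 9
Product: 6 × 9 = 54 ≡ 2 (mod 13)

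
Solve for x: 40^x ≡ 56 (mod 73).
57

Baby-step giant-step with step n = ⌈√73⌉ = 9.
Baby steps 40^j mod 73 (j:value) for j=0..8: 0:1, 1:40, 2:67, 3:52, 4:36, 5:53, 6:3, 7:47, 8:55.
Giant-step multiplier: 40^(-9) ≡ 40^(72-9) = 40^63 ≡ 22 (mod 73).
Giant steps γ_i = 56·22^i mod 73: γ_0=56, γ_1=64, γ_2=21, γ_3=24, γ_4=17, γ_5=9, γ_6=52 (in table at j=3).
x = i·n + j = 6·9 + 3 = 57.
Check: 40^57 ≡ 56 (mod 73).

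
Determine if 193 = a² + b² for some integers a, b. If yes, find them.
7² + 12² (a=7, b=12)

Factorization: 193 = 193
By Fermat: n is sum of two squares iff every prime p ≡ 3 (mod 4) appears to even power.
All primes ≡ 3 (mod 4) appear to even power.
Search a = 0, 1, 2, … for 193 - a² a perfect square: first hit at a = 7: 193 - 49 = 144 = 12².
193 = 7² + 12² = 49 + 144 ✓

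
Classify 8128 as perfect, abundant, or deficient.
perfect

Proper divisors of 8128: sum = 1 + 2 + 4 + 8 + 16 + 32 + 64 + 127 + 254 + 508 + 1016 + 2032 + 4064 = 8128
Since 8128 = 8128, 8128 is perfect.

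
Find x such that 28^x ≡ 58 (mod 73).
67

Baby-step giant-step with step n = ⌈√73⌉ = 9.
Baby steps 28^j mod 73 (j:value) for j=0..8: 0:1, 1:28, 2:54, 3:52, 4:69, 5:34, 6:3, 7:11, 8:16.
Giant-step multiplier: 28^(-9) ≡ 28^(72-9) = 28^63 ≡ 22 (mod 73).
Giant steps γ_i = 58·22^i mod 73: γ_0=58, γ_1=35, γ_2=40, γ_3=4, γ_4=15, γ_5=38, γ_6=33, γ_7=69 (in table at j=4).
x = i·n + j = 7·9 + 4 = 67.
Check: 28^67 ≡ 58 (mod 73).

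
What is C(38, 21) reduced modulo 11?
0

Using Lucas' theorem:
Write n=38 and k=21 in base 11:
n in base 11: [3, 5]
k in base 11: [1, 10]
C(38,21) mod 11 = ∏ C(n_i, k_i) mod 11
Digit binomials (mod 11): C(3,1) = 3; C(5,10) = 0 (k_i > n_i)
Product: 3 × 0 = 0 ≡ 0 (mod 11)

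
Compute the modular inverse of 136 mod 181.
4

gcd(136, 181) = 1, so the inverse exists.
Extended Euclidean algorithm on (181, 136):
181 = 1 × 136 + 45  ⟹  45 = (1)·181 + (-1)·136
136 = 3 × 45 + 1  ⟹  1 = (-3)·181 + (4)·136
So (4)·136 ≡ 1 (mod 181), i.e. 136^(-1) ≡ 4 (mod 181).
Check: 136 × 4 = 544 ≡ 1 (mod 181)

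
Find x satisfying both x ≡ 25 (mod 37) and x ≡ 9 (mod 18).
99

Using Chinese Remainder Theorem:
M = 37 × 18 = 666
M1 = 18, M2 = 37
y1 = 18^(-1) mod 37 = 35
y2 = 37^(-1) mod 18 = 1
x = (25×18×35 + 9×37×1) mod 666 = 99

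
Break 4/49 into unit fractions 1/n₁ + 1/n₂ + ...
1/13 + 1/213 + 1/67841 + 1/9204734721

Greedy algorithm:
4/49: ceiling(49/4) = 13, use 1/13
3/637: ceiling(637/3) = 213, use 1/213
2/135681: ceiling(135681/2) = 67841, use 1/67841
1/9204734721: ceiling(9204734721/1) = 9204734721, use 1/9204734721
Result: 4/49 = 1/13 + 1/213 + 1/67841 + 1/9204734721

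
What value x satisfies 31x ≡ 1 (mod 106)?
65

gcd(31, 106) = 1, so the inverse exists.
Extended Euclidean algorithm on (106, 31):
106 = 3 × 31 + 13  ⟹  13 = (1)·106 + (-3)·31
31 = 2 × 13 + 5  ⟹  5 = (-2)·106 + (7)·31
13 = 2 × 5 + 3  ⟹  3 = (5)·106 + (-17)·31
5 = 1 × 3 + 2  ⟹  2 = (-7)·106 + (24)·31
3 = 1 × 2 + 1  ⟹  1 = (12)·106 + (-41)·31
So (-41)·31 ≡ 1 (mod 106), i.e. 31^(-1) ≡ -41 ≡ 65 (mod 106).
Check: 31 × 65 = 2015 ≡ 1 (mod 106)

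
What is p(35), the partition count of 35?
14883

p(n) counts ways to write n as a sum of positive integers (order ignored).
Euler's pentagonal recurrence: p(k) = p(k-1) + p(k-2) - p(k-5) - p(k-7) + p(k-12) + p(k-15) - ... (offsets j(3j∓1)/2, signs ++--, p(0)=1, p(<0)=0).
DP table for k = 0..34: p(0)=1, p(1)=1, p(2)=2, p(3)=3, p(4)=5, p(5)=7, p(6)=11, p(7)=15, p(8)=22, p(9)=30, p(10)=42, p(11)=56, p(12)=77, p(13)=101, p(14)=135, p(15)=176, p(16)=231, p(17)=297, p(18)=385, p(19)=490, p(20)=627, p(21)=792, p(22)=1002, p(23)=1255, p(24)=1575, p(25)=1958, p(26)=2436, p(27)=3010, p(28)=3718, p(29)=4565, p(30)=5604, p(31)=6842, p(32)=8349, p(33)=10143, p(34)=12310.
Final step: p(35) = p(34) + p(33) - p(30) - p(28) + p(23) + p(20) - p(13) - p(9) + p(0)
= 12310 + 10143 - 5604 - 3718 + 1255 + 627 - 101 - 30 + 1
= 14883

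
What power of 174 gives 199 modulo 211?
60

Baby-step giant-step with step n = ⌈√211⌉ = 15.
Baby steps 174^j mod 211 (j:value) for j=0..14: 0:1, 1:174, 2:103, 3:198, 4:59, 5:138, 6:169, 7:77, 8:105, 9:124, 10:54, 11:112, 12:76, 13:142, 14:21.
Giant-step multiplier: 174^(-15) ≡ 174^(210-15) = 174^195 ≡ 63 (mod 211).
Giant steps γ_i = 199·63^i mod 211: γ_0=199, γ_1=88, γ_2=58, γ_3=67, γ_4=1 (in table at j=0).
x = i·n + j = 4·15 + 0 = 60.
Check: 174^60 ≡ 199 (mod 211).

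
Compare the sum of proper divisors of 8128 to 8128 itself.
perfect

Proper divisors of 8128: sum = 1 + 2 + 4 + 8 + 16 + 32 + 64 + 127 + 254 + 508 + 1016 + 2032 + 4064 = 8128
Since 8128 = 8128, 8128 is perfect.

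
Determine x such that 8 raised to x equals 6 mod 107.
59

Baby-step giant-step with step n = ⌈√107⌉ = 11.
Baby steps 8^j mod 107 (j:value) for j=0..10: 0:1, 1:8, 2:64, 3:84, 4:30, 5:26, 6:101, 7:59, 8:44, 9:31, 10:34.
Giant-step multiplier: 8^(-11) ≡ 8^(106-11) = 8^95 ≡ 24 (mod 107).
Giant steps γ_i = 6·24^i mod 107: γ_0=6, γ_1=37, γ_2=32, γ_3=19, γ_4=28, γ_5=30 (in table at j=4).
x = i·n + j = 5·11 + 4 = 59.
Check: 8^59 ≡ 6 (mod 107).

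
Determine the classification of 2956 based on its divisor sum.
deficient

Proper divisors of 2956: sum = 1 + 2 + 4 + 739 + 1478 = 2224
Since 2224 < 2956, 2956 is deficient.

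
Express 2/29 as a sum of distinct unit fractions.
1/15 + 1/435

Greedy algorithm:
2/29: ceiling(29/2) = 15, use 1/15
1/435: ceiling(435/1) = 435, use 1/435
Result: 2/29 = 1/15 + 1/435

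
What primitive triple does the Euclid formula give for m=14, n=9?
(115, 252, 277)

Euclid's formula: a = m² - n², b = 2mn, c = m² + n²
m = 14, n = 9
a = 14² - 9² = 196 - 81 = 115
b = 2 × 14 × 9 = 252
c = 14² + 9² = 196 + 81 = 277
Verification: 115² + 252² = 13225 + 63504 = 76729 = 277² ✓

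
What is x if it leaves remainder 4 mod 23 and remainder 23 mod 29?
487

Using Chinese Remainder Theorem:
M = 23 × 29 = 667
M1 = 29, M2 = 23
y1 = 29^(-1) mod 23 = 4
y2 = 23^(-1) mod 29 = 24
x = (4×29×4 + 23×23×24) mod 667 = 487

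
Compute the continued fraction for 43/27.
[1; 1, 1, 2, 5]

Euclidean algorithm steps:
43 = 1 × 27 + 16
27 = 1 × 16 + 11
16 = 1 × 11 + 5
11 = 2 × 5 + 1
5 = 5 × 1 + 0
Continued fraction: [1; 1, 1, 2, 5]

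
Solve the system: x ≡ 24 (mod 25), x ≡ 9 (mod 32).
649

Using Chinese Remainder Theorem:
M = 25 × 32 = 800
M1 = 32, M2 = 25
y1 = 32^(-1) mod 25 = 18
y2 = 25^(-1) mod 32 = 9
x = (24×32×18 + 9×25×9) mod 800 = 649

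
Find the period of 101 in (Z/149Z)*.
148

149 is prime, so ord(101) divides φ(149) = 148.
Divisors of 148: 1, 2, 4, 37, 74, 148.
Repeated squaring: 101^1 ≡ 101, 101^2 ≡ 69, 101^4 ≡ 142, 101^8 ≡ 49, 101^16 ≡ 17, 101^32 ≡ 140, 101^64 ≡ 81, 101^128 ≡ 5 (mod 149).
Test 101^d mod 149 for each divisor d in increasing order:
101^1 ≡ 101
101^2 ≡ 69
101^4 ≡ 142
101^37 = 101^32·101^4·101^1 ≡ 105
101^74 = 101^64·101^8·101^2 ≡ 148
101^148 = 101^128·101^16·101^4 ≡ 1  ← first divisor giving 1
The order is 148.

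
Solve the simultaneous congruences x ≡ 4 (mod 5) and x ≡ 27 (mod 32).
59

Using Chinese Remainder Theorem:
M = 5 × 32 = 160
M1 = 32, M2 = 5
y1 = 32^(-1) mod 5 = 3
y2 = 5^(-1) mod 32 = 13
x = (4×32×3 + 27×5×13) mod 160 = 59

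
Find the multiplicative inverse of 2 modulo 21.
11

gcd(2, 21) = 1, so the inverse exists.
Extended Euclidean algorithm on (21, 2):
21 = 10 × 2 + 1  ⟹  1 = (1)·21 + (-10)·2
So (-10)·2 ≡ 1 (mod 21), i.e. 2^(-1) ≡ -10 ≡ 11 (mod 21).
Check: 2 × 11 = 22 ≡ 1 (mod 21)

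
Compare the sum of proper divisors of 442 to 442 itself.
deficient

Proper divisors of 442: sum = 1 + 2 + 13 + 17 + 26 + 34 + 221 = 314
Since 314 < 442, 442 is deficient.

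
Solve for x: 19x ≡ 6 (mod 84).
x ≡ 18 (mod 84)

gcd(19, 84) = 1, which divides 6, so solutions exist.
Find 19^(-1) mod 84 by the extended Euclidean algorithm:
84 = 4 × 19 + 8  ⟹  8 = (1)·84 + (-4)·19
19 = 2 × 8 + 3  ⟹  3 = (-2)·84 + (9)·19
8 = 2 × 3 + 2  ⟹  2 = (5)·84 + (-22)·19
3 = 1 × 2 + 1  ⟹  1 = (-7)·84 + (31)·19
So (31)·19 ≡ 1 (mod 84), i.e. 19^(-1) ≡ 31 (mod 84).
x ≡ 31 × 6 = 186 ≡ 18 (mod 84).
Check: 19 × 18 = 342 ≡ 6 (mod 84).
Unique solution: x ≡ 18 (mod 84)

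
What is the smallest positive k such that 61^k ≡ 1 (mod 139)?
138

139 is prime, so ord(61) divides φ(139) = 138.
Divisors of 138: 1, 2, 3, 6, 23, 46, 69, 138.
Repeated squaring: 61^1 ≡ 61, 61^2 ≡ 107, 61^4 ≡ 51, 61^8 ≡ 99, 61^16 ≡ 71, 61^32 ≡ 37, 61^64 ≡ 118, 61^128 ≡ 24 (mod 139).
Test 61^d mod 139 for each divisor d in increasing order:
61^1 ≡ 61
61^2 ≡ 107
61^3 = 61^2·61^1 ≡ 133
61^6 = 61^4·61^2 ≡ 36
61^23 = 61^16·61^4·61^2·61^1 ≡ 97
61^46 = 61^32·61^8·61^4·61^2 ≡ 96
61^69 = 61^64·61^4·61^1 ≡ 138
61^138 = 61^128·61^8·61^2 ≡ 1  ← first divisor giving 1
The order is 138.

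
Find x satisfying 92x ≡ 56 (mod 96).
x ≡ 10 (mod 24)

gcd(92, 96) = 4, which divides 56, so solutions exist.
Divide through by 4: 23x ≡ 14 (mod 24).
Find 23^(-1) mod 24 by the extended Euclidean algorithm:
24 = 1 × 23 + 1  ⟹  1 = (1)·24 + (-1)·23
So (-1)·23 ≡ 1 (mod 24), i.e. 23^(-1) ≡ -1 ≡ 23 (mod 24).
x ≡ 23 × 14 = 322 ≡ 10 (mod 24).
Check: 92 × 10 = 920 ≡ 56 (mod 96).
x ≡ 10 (mod 24), giving 4 solutions mod 96.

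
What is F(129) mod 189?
43

Matrix identity: Q^n = [[F_(n+1), F_n], [F_n, F_(n-1)]] with Q = [[1,1],[1,0]].
n = 129 = 10000001₂. Square-and-multiply, entries mod 189:
Q^1 = [[1,1],[1,0]]
Q^2 = (Q^1)² = [[2,1],[1,1]]
Q^4 = (Q^2)² = [[5,3],[3,2]]
Q^8 = (Q^4)² = [[34,21],[21,13]]
Q^16 = (Q^8)² = [[85,42],[42,43]]
Q^32 = (Q^16)² = [[106,84],[84,22]]
Q^64 = (Q^32)² = [[148,168],[168,169]]
Q^129 = (Q^64)²·Q = [[1,43],[43,147]]
F_129 mod 189 = Q^129[0][1] = 43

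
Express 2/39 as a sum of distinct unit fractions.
1/20 + 1/780

Greedy algorithm:
2/39: ceiling(39/2) = 20, use 1/20
1/780: ceiling(780/1) = 780, use 1/780
Result: 2/39 = 1/20 + 1/780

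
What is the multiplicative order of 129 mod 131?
65

131 is prime, so ord(129) divides φ(131) = 130.
Divisors of 130: 1, 2, 5, 10, 13, 26, 65, 130.
Repeated squaring: 129^1 ≡ 129, 129^2 ≡ 4, 129^4 ≡ 16, 129^8 ≡ 125, 129^16 ≡ 36, 129^32 ≡ 117, 129^64 ≡ 65, 129^128 ≡ 33 (mod 131).
Test 129^d mod 131 for each divisor d in increasing order:
129^1 ≡ 129
129^2 ≡ 4
129^5 = 129^4·129^1 ≡ 99
129^10 = 129^8·129^2 ≡ 107
129^13 = 129^8·129^4·129^1 ≡ 61
129^26 = 129^16·129^8·129^2 ≡ 53
129^65 = 129^64·129^1 ≡ 1  ← first divisor giving 1
The order is 65.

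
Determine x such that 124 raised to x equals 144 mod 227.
122

Baby-step giant-step with step n = ⌈√227⌉ = 16.
Baby steps 124^j mod 227 (j:value) for j=0..15: 0:1, 1:124, 2:167, 3:51, 4:195, 5:118, 6:104, 7:184, 8:116, 9:83, 10:77, 11:14, 12:147, 13:68, 14:33, 15:6.
Giant-step multiplier: 124^(-16) ≡ 124^(226-16) = 124^210 ≡ 209 (mod 227).
Giant steps γ_i = 144·209^i mod 227: γ_0=144, γ_1=132, γ_2=121, γ_3=92, γ_4=160, γ_5=71, γ_6=84, γ_7=77 (in table at j=10).
x = i·n + j = 7·16 + 10 = 122.
Check: 124^122 ≡ 144 (mod 227).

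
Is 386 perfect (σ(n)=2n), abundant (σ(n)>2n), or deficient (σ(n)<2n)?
deficient

Proper divisors of 386: sum = 1 + 2 + 193 = 196
Since 196 < 386, 386 is deficient.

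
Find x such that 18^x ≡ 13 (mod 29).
22

Baby-step giant-step with step n = ⌈√29⌉ = 6.
Baby steps 18^j mod 29 (j:value) for j=0..5: 0:1, 1:18, 2:5, 3:3, 4:25, 5:15.
Giant-step multiplier: 18^(-6) ≡ 18^(28-6) = 18^22 ≡ 13 (mod 29).
Giant steps γ_i = 13·13^i mod 29: γ_0=13, γ_1=24, γ_2=22, γ_3=25 (in table at j=4).
x = i·n + j = 3·6 + 4 = 22.
Check: 18^22 ≡ 13 (mod 29).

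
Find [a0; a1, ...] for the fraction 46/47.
[0; 1, 46]

Euclidean algorithm steps:
46 = 0 × 47 + 46
47 = 1 × 46 + 1
46 = 46 × 1 + 0
Continued fraction: [0; 1, 46]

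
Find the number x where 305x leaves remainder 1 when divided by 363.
194

gcd(305, 363) = 1, so the inverse exists.
Extended Euclidean algorithm on (363, 305):
363 = 1 × 305 + 58  ⟹  58 = (1)·363 + (-1)·305
305 = 5 × 58 + 15  ⟹  15 = (-5)·363 + (6)·305
58 = 3 × 15 + 13  ⟹  13 = (16)·363 + (-19)·305
15 = 1 × 13 + 2  ⟹  2 = (-21)·363 + (25)·305
13 = 6 × 2 + 1  ⟹  1 = (142)·363 + (-169)·305
So (-169)·305 ≡ 1 (mod 363), i.e. 305^(-1) ≡ -169 ≡ 194 (mod 363).
Check: 305 × 194 = 59170 ≡ 1 (mod 363)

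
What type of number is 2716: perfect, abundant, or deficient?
abundant

Proper divisors of 2716: sum = 1 + 2 + 4 + 7 + 14 + 28 + 97 + 194 + 388 + 679 + 1358 = 2772
Since 2772 > 2716, 2716 is abundant.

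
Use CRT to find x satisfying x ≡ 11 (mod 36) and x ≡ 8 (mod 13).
47

Using Chinese Remainder Theorem:
M = 36 × 13 = 468
M1 = 13, M2 = 36
y1 = 13^(-1) mod 36 = 25
y2 = 36^(-1) mod 13 = 4
x = (11×13×25 + 8×36×4) mod 468 = 47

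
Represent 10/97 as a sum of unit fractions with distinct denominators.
1/10 + 1/324 + 1/157140

Greedy algorithm:
10/97: ceiling(97/10) = 10, use 1/10
3/970: ceiling(970/3) = 324, use 1/324
1/157140: ceiling(157140/1) = 157140, use 1/157140
Result: 10/97 = 1/10 + 1/324 + 1/157140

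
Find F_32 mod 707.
42

Matrix identity: Q^n = [[F_(n+1), F_n], [F_n, F_(n-1)]] with Q = [[1,1],[1,0]].
n = 32 = 100000₂. Square-and-multiply, entries mod 707:
Q^1 = [[1,1],[1,0]]
Q^2 = (Q^1)² = [[2,1],[1,1]]
Q^4 = (Q^2)² = [[5,3],[3,2]]
Q^8 = (Q^4)² = [[34,21],[21,13]]
Q^16 = (Q^8)² = [[183,280],[280,610]]
Q^32 = (Q^16)² = [[183,42],[42,141]]
F_32 mod 707 = Q^32[0][1] = 42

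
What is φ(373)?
372

373 = 373
φ(n) = n × ∏(1 - 1/p) for each prime p dividing n
φ(373) = 373 × (1 - 1/373) = 372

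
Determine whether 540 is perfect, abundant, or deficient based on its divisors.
abundant

Proper divisors of 540: sum = 1 + 2 + 3 + 4 + 5 + 6 + 9 + 10 + ... + 108 + 135 + 180 + 270 (23 divisors) = 1140
Since 1140 > 540, 540 is abundant.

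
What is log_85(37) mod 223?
34

Baby-step giant-step with step n = ⌈√223⌉ = 15.
Baby steps 85^j mod 223 (j:value) for j=0..14: 0:1, 1:85, 2:89, 3:206, 4:116, 5:48, 6:66, 7:35, 8:76, 9:216, 10:74, 11:46, 12:119, 13:80, 14:110.
Giant-step multiplier: 85^(-15) ≡ 85^(222-15) = 85^207 ≡ 209 (mod 223).
Giant steps γ_i = 37·209^i mod 223: γ_0=37, γ_1=151, γ_2=116 (in table at j=4).
x = i·n + j = 2·15 + 4 = 34.
Check: 85^34 ≡ 37 (mod 223).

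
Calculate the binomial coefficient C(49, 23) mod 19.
14

Using Lucas' theorem:
Write n=49 and k=23 in base 19:
n in base 19: [2, 11]
k in base 19: [1, 4]
C(49,23) mod 19 = ∏ C(n_i, k_i) mod 19
Digit binomials (mod 19): C(2,1) = 2; C(11,4) = 330 ≡ 7
Product: 2 × 7 = 14 ≡ 14 (mod 19)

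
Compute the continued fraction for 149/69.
[2; 6, 3, 1, 2]

Euclidean algorithm steps:
149 = 2 × 69 + 11
69 = 6 × 11 + 3
11 = 3 × 3 + 2
3 = 1 × 2 + 1
2 = 2 × 1 + 0
Continued fraction: [2; 6, 3, 1, 2]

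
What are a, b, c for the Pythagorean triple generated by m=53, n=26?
(2133, 2756, 3485)

Euclid's formula: a = m² - n², b = 2mn, c = m² + n²
m = 53, n = 26
a = 53² - 26² = 2809 - 676 = 2133
b = 2 × 53 × 26 = 2756
c = 53² + 26² = 2809 + 676 = 3485
Verification: 2133² + 2756² = 4549689 + 7595536 = 12145225 = 3485² ✓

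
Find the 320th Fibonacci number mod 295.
140

Matrix identity: Q^n = [[F_(n+1), F_n], [F_n, F_(n-1)]] with Q = [[1,1],[1,0]].
n = 320 = 101000000₂. Square-and-multiply, entries mod 295:
Q^1 = [[1,1],[1,0]]
Q^2 = (Q^1)² = [[2,1],[1,1]]
Q^5 = (Q^2)²·Q = [[8,5],[5,3]]
Q^10 = (Q^5)² = [[89,55],[55,34]]
Q^20 = (Q^10)² = [[31,275],[275,51]]
Q^40 = (Q^20)² = [[181,130],[130,51]]
Q^80 = (Q^40)² = [[101,70],[70,31]]
Q^160 = (Q^80)² = [[56,95],[95,256]]
Q^320 = (Q^160)² = [[66,140],[140,221]]
F_320 mod 295 = Q^320[0][1] = 140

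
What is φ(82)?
40

82 = 2 × 41
φ(n) = n × ∏(1 - 1/p) for each prime p dividing n
φ(82) = 82 × (1 - 1/2) × (1 - 1/41) = 40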